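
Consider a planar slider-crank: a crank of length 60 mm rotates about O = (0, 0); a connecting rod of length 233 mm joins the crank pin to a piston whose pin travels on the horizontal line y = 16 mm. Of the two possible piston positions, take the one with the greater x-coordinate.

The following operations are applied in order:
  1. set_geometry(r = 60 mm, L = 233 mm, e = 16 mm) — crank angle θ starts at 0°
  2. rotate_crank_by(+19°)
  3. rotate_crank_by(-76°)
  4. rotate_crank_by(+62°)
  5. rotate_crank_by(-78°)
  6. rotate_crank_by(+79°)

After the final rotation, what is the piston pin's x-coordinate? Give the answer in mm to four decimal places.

292.4681

set_geometry: r = 60 mm, L = 233 mm, e = 16 mm; θ ← 0°
rotate_crank_by(+19°): θ ← 0° +19° = 19°
rotate_crank_by(-76°): θ ← 19° -76° = -57°
rotate_crank_by(+62°): θ ← -57° +62° = 5°
rotate_crank_by(-78°): θ ← 5° -78° = -73°
rotate_crank_by(+79°): θ ← -73° +79° = 6°
crank pin P = (r cos θ, r sin θ) = (59.671314, 6.271708)
h = r sin θ − e = 6.271708 − 16 = -9.728292
x = r cos θ + √(L² − h²) = 59.671314 + √(54289.0 − 94.6397) = 59.671314 + 232.796822 = 292.468136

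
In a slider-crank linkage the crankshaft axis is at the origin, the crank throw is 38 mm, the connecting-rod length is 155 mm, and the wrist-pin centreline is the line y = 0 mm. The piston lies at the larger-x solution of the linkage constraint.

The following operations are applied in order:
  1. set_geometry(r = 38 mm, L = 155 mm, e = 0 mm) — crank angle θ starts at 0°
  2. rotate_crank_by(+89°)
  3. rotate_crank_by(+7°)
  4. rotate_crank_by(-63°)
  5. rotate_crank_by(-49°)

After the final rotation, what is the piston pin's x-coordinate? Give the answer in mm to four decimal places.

191.1736

set_geometry: r = 38 mm, L = 155 mm, e = 0 mm; θ ← 0°
rotate_crank_by(+89°): θ ← 0° +89° = 89°
rotate_crank_by(+7°): θ ← 89° +7° = 96°
rotate_crank_by(-63°): θ ← 96° -63° = 33°
rotate_crank_by(-49°): θ ← 33° -49° = -16°
crank pin P = (r cos θ, r sin θ) = (36.527944, -10.474220)
h = r sin θ − e = -10.474220 − 0 = -10.474220
x = r cos θ + √(L² − h²) = 36.527944 + √(24025.0 − 109.7093) = 36.527944 + 154.645694 = 191.173639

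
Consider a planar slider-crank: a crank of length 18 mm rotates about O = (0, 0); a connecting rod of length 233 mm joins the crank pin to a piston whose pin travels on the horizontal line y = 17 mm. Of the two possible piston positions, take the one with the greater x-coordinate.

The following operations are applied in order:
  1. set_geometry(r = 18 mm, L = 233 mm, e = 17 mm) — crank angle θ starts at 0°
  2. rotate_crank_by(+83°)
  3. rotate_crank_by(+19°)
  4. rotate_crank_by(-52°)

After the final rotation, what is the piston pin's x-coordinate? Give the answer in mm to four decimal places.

set_geometry: r = 18 mm, L = 233 mm, e = 17 mm; θ ← 0°
rotate_crank_by(+83°): θ ← 0° +83° = 83°
rotate_crank_by(+19°): θ ← 83° +19° = 102°
rotate_crank_by(-52°): θ ← 102° -52° = 50°
crank pin P = (r cos θ, r sin θ) = (11.570177, 13.788800)
h = r sin θ − e = 13.788800 − 17 = -3.211200
x = r cos θ + √(L² − h²) = 11.570177 + √(54289.0 − 10.3118) = 11.570177 + 232.977871 = 244.548048

244.5480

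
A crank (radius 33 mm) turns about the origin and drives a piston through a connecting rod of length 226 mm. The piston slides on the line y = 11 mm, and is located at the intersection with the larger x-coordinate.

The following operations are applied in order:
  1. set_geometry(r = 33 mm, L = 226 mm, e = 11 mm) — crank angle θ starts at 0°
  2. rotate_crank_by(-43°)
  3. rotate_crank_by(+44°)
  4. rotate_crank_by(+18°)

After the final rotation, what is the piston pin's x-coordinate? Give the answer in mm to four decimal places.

257.2020

set_geometry: r = 33 mm, L = 226 mm, e = 11 mm; θ ← 0°
rotate_crank_by(-43°): θ ← 0° -43° = -43°
rotate_crank_by(+44°): θ ← -43° +44° = 1°
rotate_crank_by(+18°): θ ← 1° +18° = 19°
crank pin P = (r cos θ, r sin θ) = (31.202113, 10.743749)
h = r sin θ − e = 10.743749 − 11 = -0.256251
x = r cos θ + √(L² − h²) = 31.202113 + √(51076.0 − 0.0657) = 31.202113 + 225.999855 = 257.201968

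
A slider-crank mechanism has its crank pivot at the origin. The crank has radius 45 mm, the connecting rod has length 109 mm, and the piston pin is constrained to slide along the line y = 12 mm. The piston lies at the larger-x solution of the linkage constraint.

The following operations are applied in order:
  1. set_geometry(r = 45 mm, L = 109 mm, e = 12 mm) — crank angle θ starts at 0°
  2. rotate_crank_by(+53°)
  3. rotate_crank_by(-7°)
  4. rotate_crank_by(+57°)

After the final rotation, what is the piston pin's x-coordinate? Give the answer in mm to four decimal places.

94.1211

set_geometry: r = 45 mm, L = 109 mm, e = 12 mm; θ ← 0°
rotate_crank_by(+53°): θ ← 0° +53° = 53°
rotate_crank_by(-7°): θ ← 53° -7° = 46°
rotate_crank_by(+57°): θ ← 46° +57° = 103°
crank pin P = (r cos θ, r sin θ) = (-10.122797, 43.846653)
h = r sin θ − e = 43.846653 − 12 = 31.846653
x = r cos θ + √(L² − h²) = -10.122797 + √(11881.0 − 1014.2093) = -10.122797 + 104.243900 = 94.121103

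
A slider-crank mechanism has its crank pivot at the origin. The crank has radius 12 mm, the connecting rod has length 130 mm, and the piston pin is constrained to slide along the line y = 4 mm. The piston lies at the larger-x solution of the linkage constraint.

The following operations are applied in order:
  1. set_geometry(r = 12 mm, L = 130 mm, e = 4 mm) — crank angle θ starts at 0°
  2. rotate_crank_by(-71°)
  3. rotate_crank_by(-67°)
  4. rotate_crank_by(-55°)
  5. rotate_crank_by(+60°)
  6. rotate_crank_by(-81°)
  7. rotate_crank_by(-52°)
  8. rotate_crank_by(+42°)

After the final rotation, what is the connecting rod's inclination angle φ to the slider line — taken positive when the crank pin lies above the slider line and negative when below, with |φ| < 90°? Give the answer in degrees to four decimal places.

1.9113

set_geometry: r = 12 mm, L = 130 mm, e = 4 mm; θ ← 0°
rotate_crank_by(-71°): θ ← 0° -71° = -71°
rotate_crank_by(-67°): θ ← -71° -67° = -138°
rotate_crank_by(-55°): θ ← -138° -55° = -193°
rotate_crank_by(+60°): θ ← -193° +60° = -133°
rotate_crank_by(-81°): θ ← -133° -81° = -214°
rotate_crank_by(-52°): θ ← -214° -52° = -266°
rotate_crank_by(+42°): θ ← -266° +42° = -224°
crank pin P = (r cos θ, r sin θ) = (-8.632078, 8.335900)
h = r sin θ − e = 8.335900 − 4 = 4.335900
sin φ = h / L = 4.335900 / 130 = 0.03335308
φ = arcsin(0.03335308) = 1.911345°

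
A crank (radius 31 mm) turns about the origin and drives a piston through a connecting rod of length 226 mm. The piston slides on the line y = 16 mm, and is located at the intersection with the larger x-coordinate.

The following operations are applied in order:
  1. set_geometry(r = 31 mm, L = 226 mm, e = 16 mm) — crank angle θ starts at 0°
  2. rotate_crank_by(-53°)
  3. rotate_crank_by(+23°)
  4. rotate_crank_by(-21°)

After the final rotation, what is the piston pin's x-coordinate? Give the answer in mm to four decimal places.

set_geometry: r = 31 mm, L = 226 mm, e = 16 mm; θ ← 0°
rotate_crank_by(-53°): θ ← 0° -53° = -53°
rotate_crank_by(+23°): θ ← -53° +23° = -30°
rotate_crank_by(-21°): θ ← -30° -21° = -51°
crank pin P = (r cos θ, r sin θ) = (19.508932, -24.091525)
h = r sin θ − e = -24.091525 − 16 = -40.091525
x = r cos θ + √(L² − h²) = 19.508932 + √(51076.0 − 1607.3304) = 19.508932 + 222.415534 = 241.924466

241.9245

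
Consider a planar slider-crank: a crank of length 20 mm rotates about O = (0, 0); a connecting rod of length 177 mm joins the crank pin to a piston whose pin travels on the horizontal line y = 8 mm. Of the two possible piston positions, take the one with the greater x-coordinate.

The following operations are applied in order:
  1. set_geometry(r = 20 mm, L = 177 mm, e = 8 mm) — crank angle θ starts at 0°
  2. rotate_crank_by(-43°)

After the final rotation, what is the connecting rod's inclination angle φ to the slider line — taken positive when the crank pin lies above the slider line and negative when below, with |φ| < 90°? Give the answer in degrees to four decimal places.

-7.0225

set_geometry: r = 20 mm, L = 177 mm, e = 8 mm; θ ← 0°
rotate_crank_by(-43°): θ ← 0° -43° = -43°
crank pin P = (r cos θ, r sin θ) = (14.627074, -13.639967)
h = r sin θ − e = -13.639967 − 8 = -21.639967
sin φ = h / L = -21.639967 / 177 = -0.12225970
φ = arcsin(-0.12225970) = -7.022534°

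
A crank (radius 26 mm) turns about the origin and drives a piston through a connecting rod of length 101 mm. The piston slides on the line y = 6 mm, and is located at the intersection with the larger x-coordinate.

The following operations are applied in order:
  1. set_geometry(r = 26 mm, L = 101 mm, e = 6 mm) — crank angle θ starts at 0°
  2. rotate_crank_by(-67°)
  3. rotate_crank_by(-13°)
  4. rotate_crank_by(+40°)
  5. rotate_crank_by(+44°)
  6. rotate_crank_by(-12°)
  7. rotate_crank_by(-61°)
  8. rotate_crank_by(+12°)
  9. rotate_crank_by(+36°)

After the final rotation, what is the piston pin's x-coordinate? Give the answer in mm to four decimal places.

set_geometry: r = 26 mm, L = 101 mm, e = 6 mm; θ ← 0°
rotate_crank_by(-67°): θ ← 0° -67° = -67°
rotate_crank_by(-13°): θ ← -67° -13° = -80°
rotate_crank_by(+40°): θ ← -80° +40° = -40°
rotate_crank_by(+44°): θ ← -40° +44° = 4°
rotate_crank_by(-12°): θ ← 4° -12° = -8°
rotate_crank_by(-61°): θ ← -8° -61° = -69°
rotate_crank_by(+12°): θ ← -69° +12° = -57°
rotate_crank_by(+36°): θ ← -57° +36° = -21°
crank pin P = (r cos θ, r sin θ) = (24.273091, -9.317567)
h = r sin θ − e = -9.317567 − 6 = -15.317567
x = r cos θ + √(L² − h²) = 24.273091 + √(10201.0 − 234.6278) = 24.273091 + 99.831719 = 124.104810

124.1048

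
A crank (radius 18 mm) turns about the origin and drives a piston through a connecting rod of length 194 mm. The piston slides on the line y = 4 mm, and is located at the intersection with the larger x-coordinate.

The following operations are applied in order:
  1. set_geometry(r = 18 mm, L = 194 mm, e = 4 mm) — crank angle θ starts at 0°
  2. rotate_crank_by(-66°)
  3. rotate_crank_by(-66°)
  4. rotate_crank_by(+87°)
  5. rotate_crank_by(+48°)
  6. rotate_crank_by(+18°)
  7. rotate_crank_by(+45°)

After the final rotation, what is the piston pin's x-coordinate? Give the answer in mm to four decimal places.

set_geometry: r = 18 mm, L = 194 mm, e = 4 mm; θ ← 0°
rotate_crank_by(-66°): θ ← 0° -66° = -66°
rotate_crank_by(-66°): θ ← -66° -66° = -132°
rotate_crank_by(+87°): θ ← -132° +87° = -45°
rotate_crank_by(+48°): θ ← -45° +48° = 3°
rotate_crank_by(+18°): θ ← 3° +18° = 21°
rotate_crank_by(+45°): θ ← 21° +45° = 66°
crank pin P = (r cos θ, r sin θ) = (7.321260, 16.443818)
h = r sin θ − e = 16.443818 − 4 = 12.443818
x = r cos θ + √(L² − h²) = 7.321260 + √(37636.0 − 154.8486) = 7.321260 + 193.600494 = 200.921754

200.9218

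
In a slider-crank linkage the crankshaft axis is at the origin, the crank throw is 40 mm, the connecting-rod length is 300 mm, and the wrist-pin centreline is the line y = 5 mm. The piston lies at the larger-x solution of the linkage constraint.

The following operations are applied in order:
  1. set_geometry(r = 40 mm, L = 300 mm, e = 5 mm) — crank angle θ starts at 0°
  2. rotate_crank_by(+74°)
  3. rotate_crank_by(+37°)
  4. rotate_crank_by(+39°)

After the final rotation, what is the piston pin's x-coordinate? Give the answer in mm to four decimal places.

set_geometry: r = 40 mm, L = 300 mm, e = 5 mm; θ ← 0°
rotate_crank_by(+74°): θ ← 0° +74° = 74°
rotate_crank_by(+37°): θ ← 74° +37° = 111°
rotate_crank_by(+39°): θ ← 111° +39° = 150°
crank pin P = (r cos θ, r sin θ) = (-34.641016, 20.000000)
h = r sin θ − e = 20.000000 − 5 = 15.000000
x = r cos θ + √(L² − h²) = -34.641016 + √(90000.0 − 225.0000) = -34.641016 + 299.624765 = 264.983749

264.9837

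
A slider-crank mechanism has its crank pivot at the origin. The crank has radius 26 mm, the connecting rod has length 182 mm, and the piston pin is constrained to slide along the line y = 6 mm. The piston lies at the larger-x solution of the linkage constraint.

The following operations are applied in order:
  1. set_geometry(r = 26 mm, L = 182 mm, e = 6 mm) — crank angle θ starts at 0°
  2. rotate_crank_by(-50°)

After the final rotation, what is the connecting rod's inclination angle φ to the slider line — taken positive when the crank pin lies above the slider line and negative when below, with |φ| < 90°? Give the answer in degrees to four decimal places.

-8.1869

set_geometry: r = 26 mm, L = 182 mm, e = 6 mm; θ ← 0°
rotate_crank_by(-50°): θ ← 0° -50° = -50°
crank pin P = (r cos θ, r sin θ) = (16.712478, -19.917156)
h = r sin θ − e = -19.917156 − 6 = -25.917156
sin φ = h / L = -25.917156 / 182 = -0.14240195
φ = arcsin(-0.14240195) = -8.186861°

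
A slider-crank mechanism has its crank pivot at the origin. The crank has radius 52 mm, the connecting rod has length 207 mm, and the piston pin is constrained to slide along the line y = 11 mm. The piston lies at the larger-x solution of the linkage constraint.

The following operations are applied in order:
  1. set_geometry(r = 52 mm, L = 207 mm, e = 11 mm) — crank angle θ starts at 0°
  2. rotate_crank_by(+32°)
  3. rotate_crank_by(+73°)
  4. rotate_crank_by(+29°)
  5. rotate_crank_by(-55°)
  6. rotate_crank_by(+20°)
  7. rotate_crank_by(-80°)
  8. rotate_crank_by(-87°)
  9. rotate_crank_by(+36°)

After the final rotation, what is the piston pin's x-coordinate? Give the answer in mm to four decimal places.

247.4761

set_geometry: r = 52 mm, L = 207 mm, e = 11 mm; θ ← 0°
rotate_crank_by(+32°): θ ← 0° +32° = 32°
rotate_crank_by(+73°): θ ← 32° +73° = 105°
rotate_crank_by(+29°): θ ← 105° +29° = 134°
rotate_crank_by(-55°): θ ← 134° -55° = 79°
rotate_crank_by(+20°): θ ← 79° +20° = 99°
rotate_crank_by(-80°): θ ← 99° -80° = 19°
rotate_crank_by(-87°): θ ← 19° -87° = -68°
rotate_crank_by(+36°): θ ← -68° +36° = -32°
crank pin P = (r cos θ, r sin θ) = (44.098501, -27.555802)
h = r sin θ − e = -27.555802 − 11 = -38.555802
x = r cos θ + √(L² − h²) = 44.098501 + √(42849.0 − 1486.5498) = 44.098501 + 203.377605 = 247.476106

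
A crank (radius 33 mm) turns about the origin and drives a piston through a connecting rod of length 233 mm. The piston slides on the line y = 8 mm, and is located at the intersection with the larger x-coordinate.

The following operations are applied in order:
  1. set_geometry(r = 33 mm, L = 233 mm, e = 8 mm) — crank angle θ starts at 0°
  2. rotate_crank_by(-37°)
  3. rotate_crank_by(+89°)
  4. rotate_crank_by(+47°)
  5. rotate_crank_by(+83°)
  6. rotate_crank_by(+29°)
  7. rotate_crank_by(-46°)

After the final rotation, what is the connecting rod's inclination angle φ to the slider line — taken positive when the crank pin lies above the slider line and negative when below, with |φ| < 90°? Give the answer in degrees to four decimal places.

set_geometry: r = 33 mm, L = 233 mm, e = 8 mm; θ ← 0°
rotate_crank_by(-37°): θ ← 0° -37° = -37°
rotate_crank_by(+89°): θ ← -37° +89° = 52°
rotate_crank_by(+47°): θ ← 52° +47° = 99°
rotate_crank_by(+83°): θ ← 99° +83° = 182°
rotate_crank_by(+29°): θ ← 182° +29° = 211°
rotate_crank_by(-46°): θ ← 211° -46° = 165°
crank pin P = (r cos θ, r sin θ) = (-31.875552, 8.541028)
h = r sin θ − e = 8.541028 − 8 = 0.541028
sin φ = h / L = 0.541028 / 233 = 0.00232201
φ = arcsin(0.00232201) = 0.133042°

0.1330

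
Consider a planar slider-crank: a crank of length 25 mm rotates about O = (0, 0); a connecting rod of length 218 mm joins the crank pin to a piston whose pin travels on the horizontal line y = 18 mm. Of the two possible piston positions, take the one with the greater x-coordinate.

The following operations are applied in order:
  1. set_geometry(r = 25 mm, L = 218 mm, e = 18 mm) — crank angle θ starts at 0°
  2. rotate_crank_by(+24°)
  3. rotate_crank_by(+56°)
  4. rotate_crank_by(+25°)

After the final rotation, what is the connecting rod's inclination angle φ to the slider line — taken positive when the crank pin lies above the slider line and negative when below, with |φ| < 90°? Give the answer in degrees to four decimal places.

1.6161

set_geometry: r = 25 mm, L = 218 mm, e = 18 mm; θ ← 0°
rotate_crank_by(+24°): θ ← 0° +24° = 24°
rotate_crank_by(+56°): θ ← 24° +56° = 80°
rotate_crank_by(+25°): θ ← 80° +25° = 105°
crank pin P = (r cos θ, r sin θ) = (-6.470476, 24.148146)
h = r sin θ − e = 24.148146 − 18 = 6.148146
sin φ = h / L = 6.148146 / 218 = 0.02820250
φ = arcsin(0.02820250) = 1.616099°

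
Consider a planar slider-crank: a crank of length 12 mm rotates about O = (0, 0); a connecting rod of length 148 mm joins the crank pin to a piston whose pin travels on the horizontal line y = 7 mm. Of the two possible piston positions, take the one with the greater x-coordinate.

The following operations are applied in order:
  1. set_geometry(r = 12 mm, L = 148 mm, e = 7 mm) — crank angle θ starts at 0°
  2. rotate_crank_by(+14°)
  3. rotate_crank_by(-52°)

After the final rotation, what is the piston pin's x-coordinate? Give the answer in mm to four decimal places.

set_geometry: r = 12 mm, L = 148 mm, e = 7 mm; θ ← 0°
rotate_crank_by(+14°): θ ← 0° +14° = 14°
rotate_crank_by(-52°): θ ← 14° -52° = -38°
crank pin P = (r cos θ, r sin θ) = (9.456129, -7.387938)
h = r sin θ − e = -7.387938 − 7 = -14.387938
x = r cos θ + √(L² − h²) = 9.456129 + √(21904.0 − 207.0128) = 9.456129 + 147.298972 = 156.755101

156.7551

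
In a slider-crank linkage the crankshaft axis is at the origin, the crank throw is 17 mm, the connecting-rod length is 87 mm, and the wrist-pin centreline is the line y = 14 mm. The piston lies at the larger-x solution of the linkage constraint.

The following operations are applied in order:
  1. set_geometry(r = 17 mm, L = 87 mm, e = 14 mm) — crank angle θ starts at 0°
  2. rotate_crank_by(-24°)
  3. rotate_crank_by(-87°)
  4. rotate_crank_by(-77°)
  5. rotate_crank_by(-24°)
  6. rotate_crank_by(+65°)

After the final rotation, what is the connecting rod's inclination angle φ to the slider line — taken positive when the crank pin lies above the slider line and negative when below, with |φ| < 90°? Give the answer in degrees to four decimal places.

set_geometry: r = 17 mm, L = 87 mm, e = 14 mm; θ ← 0°
rotate_crank_by(-24°): θ ← 0° -24° = -24°
rotate_crank_by(-87°): θ ← -24° -87° = -111°
rotate_crank_by(-77°): θ ← -111° -77° = -188°
rotate_crank_by(-24°): θ ← -188° -24° = -212°
rotate_crank_by(+65°): θ ← -212° +65° = -147°
crank pin P = (r cos θ, r sin θ) = (-14.257400, -9.258864)
h = r sin θ − e = -9.258864 − 14 = -23.258864
sin φ = h / L = -23.258864 / 87 = -0.26734326
φ = arcsin(-0.26734326) = -15.506236°

-15.5062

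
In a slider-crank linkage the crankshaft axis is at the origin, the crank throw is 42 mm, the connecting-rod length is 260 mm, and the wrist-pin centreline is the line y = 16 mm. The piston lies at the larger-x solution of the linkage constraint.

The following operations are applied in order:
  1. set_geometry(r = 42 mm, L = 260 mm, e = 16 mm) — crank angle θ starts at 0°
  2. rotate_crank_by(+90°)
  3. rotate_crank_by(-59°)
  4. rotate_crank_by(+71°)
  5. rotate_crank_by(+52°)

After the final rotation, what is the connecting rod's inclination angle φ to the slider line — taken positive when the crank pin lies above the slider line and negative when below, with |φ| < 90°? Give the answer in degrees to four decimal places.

0.5314

set_geometry: r = 42 mm, L = 260 mm, e = 16 mm; θ ← 0°
rotate_crank_by(+90°): θ ← 0° +90° = 90°
rotate_crank_by(-59°): θ ← 90° -59° = 31°
rotate_crank_by(+71°): θ ← 31° +71° = 102°
rotate_crank_by(+52°): θ ← 102° +52° = 154°
crank pin P = (r cos θ, r sin θ) = (-37.749350, 18.411588)
h = r sin θ − e = 18.411588 − 16 = 2.411588
sin φ = h / L = 2.411588 / 260 = 0.00927534
φ = arcsin(0.00927534) = 0.531445°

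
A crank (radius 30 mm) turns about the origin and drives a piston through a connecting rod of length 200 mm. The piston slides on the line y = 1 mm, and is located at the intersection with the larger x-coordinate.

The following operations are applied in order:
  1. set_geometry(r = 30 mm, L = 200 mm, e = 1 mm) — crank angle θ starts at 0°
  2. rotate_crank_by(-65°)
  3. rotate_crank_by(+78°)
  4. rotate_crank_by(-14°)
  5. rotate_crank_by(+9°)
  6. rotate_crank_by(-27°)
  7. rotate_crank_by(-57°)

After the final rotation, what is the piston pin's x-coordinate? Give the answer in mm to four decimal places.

set_geometry: r = 30 mm, L = 200 mm, e = 1 mm; θ ← 0°
rotate_crank_by(-65°): θ ← 0° -65° = -65°
rotate_crank_by(+78°): θ ← -65° +78° = 13°
rotate_crank_by(-14°): θ ← 13° -14° = -1°
rotate_crank_by(+9°): θ ← -1° +9° = 8°
rotate_crank_by(-27°): θ ← 8° -27° = -19°
rotate_crank_by(-57°): θ ← -19° -57° = -76°
crank pin P = (r cos θ, r sin θ) = (7.257657, -29.108872)
h = r sin θ − e = -29.108872 − 1 = -30.108872
x = r cos θ + √(L² − h²) = 7.257657 + √(40000.0 − 906.5442) = 7.257657 + 197.720651 = 204.978308

204.9783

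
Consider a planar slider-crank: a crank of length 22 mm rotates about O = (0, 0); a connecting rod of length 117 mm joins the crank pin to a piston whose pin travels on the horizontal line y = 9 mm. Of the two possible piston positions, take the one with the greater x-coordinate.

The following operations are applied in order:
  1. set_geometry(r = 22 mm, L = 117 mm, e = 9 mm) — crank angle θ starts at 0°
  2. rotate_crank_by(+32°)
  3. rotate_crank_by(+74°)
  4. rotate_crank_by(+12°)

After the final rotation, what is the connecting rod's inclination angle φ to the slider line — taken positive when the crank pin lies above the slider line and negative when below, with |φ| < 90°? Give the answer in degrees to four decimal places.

5.1119

set_geometry: r = 22 mm, L = 117 mm, e = 9 mm; θ ← 0°
rotate_crank_by(+32°): θ ← 0° +32° = 32°
rotate_crank_by(+74°): θ ← 32° +74° = 106°
rotate_crank_by(+12°): θ ← 106° +12° = 118°
crank pin P = (r cos θ, r sin θ) = (-10.328374, 19.424847)
h = r sin θ − e = 19.424847 − 9 = 10.424847
sin φ = h / L = 10.424847 / 117 = 0.08910126
φ = arcsin(0.08910126) = 5.111905°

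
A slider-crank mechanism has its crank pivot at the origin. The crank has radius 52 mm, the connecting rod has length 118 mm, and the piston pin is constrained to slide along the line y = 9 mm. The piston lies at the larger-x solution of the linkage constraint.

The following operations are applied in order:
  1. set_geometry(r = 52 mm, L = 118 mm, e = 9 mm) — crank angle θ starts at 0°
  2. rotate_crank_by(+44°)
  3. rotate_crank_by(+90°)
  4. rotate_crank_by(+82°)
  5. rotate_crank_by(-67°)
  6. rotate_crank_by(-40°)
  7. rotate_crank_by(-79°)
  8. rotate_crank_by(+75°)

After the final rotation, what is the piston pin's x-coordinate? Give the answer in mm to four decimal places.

97.1047

set_geometry: r = 52 mm, L = 118 mm, e = 9 mm; θ ← 0°
rotate_crank_by(+44°): θ ← 0° +44° = 44°
rotate_crank_by(+90°): θ ← 44° +90° = 134°
rotate_crank_by(+82°): θ ← 134° +82° = 216°
rotate_crank_by(-67°): θ ← 216° -67° = 149°
rotate_crank_by(-40°): θ ← 149° -40° = 109°
rotate_crank_by(-79°): θ ← 109° -79° = 30°
rotate_crank_by(+75°): θ ← 30° +75° = 105°
crank pin P = (r cos θ, r sin θ) = (-13.458590, 50.228143)
h = r sin θ − e = 50.228143 − 9 = 41.228143
x = r cos θ + √(L² − h²) = -13.458590 + √(13924.0 − 1699.7598) = -13.458590 + 110.563286 = 97.104696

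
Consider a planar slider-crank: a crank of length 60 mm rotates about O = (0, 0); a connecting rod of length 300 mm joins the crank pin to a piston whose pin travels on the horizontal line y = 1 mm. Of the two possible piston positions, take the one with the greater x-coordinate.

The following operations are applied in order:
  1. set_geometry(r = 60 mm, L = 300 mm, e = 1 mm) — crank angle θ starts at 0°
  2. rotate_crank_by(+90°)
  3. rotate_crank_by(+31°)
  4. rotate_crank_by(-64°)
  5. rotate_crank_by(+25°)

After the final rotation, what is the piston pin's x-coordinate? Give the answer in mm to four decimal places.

302.6080

set_geometry: r = 60 mm, L = 300 mm, e = 1 mm; θ ← 0°
rotate_crank_by(+90°): θ ← 0° +90° = 90°
rotate_crank_by(+31°): θ ← 90° +31° = 121°
rotate_crank_by(-64°): θ ← 121° -64° = 57°
rotate_crank_by(+25°): θ ← 57° +25° = 82°
crank pin P = (r cos θ, r sin θ) = (8.350386, 59.416084)
h = r sin θ − e = 59.416084 − 1 = 58.416084
x = r cos θ + √(L² − h²) = 8.350386 + √(90000.0 − 3412.4389) = 8.350386 + 294.257644 = 302.608030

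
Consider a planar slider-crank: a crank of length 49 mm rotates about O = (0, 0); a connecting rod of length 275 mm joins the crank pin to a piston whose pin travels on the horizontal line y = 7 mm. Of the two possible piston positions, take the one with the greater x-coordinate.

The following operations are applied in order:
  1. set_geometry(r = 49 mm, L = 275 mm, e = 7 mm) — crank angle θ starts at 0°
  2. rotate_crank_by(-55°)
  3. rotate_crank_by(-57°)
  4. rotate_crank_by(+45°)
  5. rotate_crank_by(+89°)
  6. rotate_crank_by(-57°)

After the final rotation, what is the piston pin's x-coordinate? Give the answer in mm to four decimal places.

312.8886

set_geometry: r = 49 mm, L = 275 mm, e = 7 mm; θ ← 0°
rotate_crank_by(-55°): θ ← 0° -55° = -55°
rotate_crank_by(-57°): θ ← -55° -57° = -112°
rotate_crank_by(+45°): θ ← -112° +45° = -67°
rotate_crank_by(+89°): θ ← -67° +89° = 22°
rotate_crank_by(-57°): θ ← 22° -57° = -35°
crank pin P = (r cos θ, r sin θ) = (40.138450, -28.105245)
h = r sin θ − e = -28.105245 − 7 = -35.105245
x = r cos θ + √(L² − h²) = 40.138450 + √(75625.0 − 1232.3783) = 40.138450 + 272.750109 = 312.888559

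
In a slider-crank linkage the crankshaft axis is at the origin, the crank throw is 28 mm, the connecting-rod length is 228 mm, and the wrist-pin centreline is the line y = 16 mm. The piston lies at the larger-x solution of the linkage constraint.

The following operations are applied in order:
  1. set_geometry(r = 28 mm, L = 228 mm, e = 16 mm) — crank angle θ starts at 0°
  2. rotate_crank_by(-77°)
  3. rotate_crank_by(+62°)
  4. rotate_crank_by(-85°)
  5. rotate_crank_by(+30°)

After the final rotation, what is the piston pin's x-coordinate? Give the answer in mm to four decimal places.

set_geometry: r = 28 mm, L = 228 mm, e = 16 mm; θ ← 0°
rotate_crank_by(-77°): θ ← 0° -77° = -77°
rotate_crank_by(+62°): θ ← -77° +62° = -15°
rotate_crank_by(-85°): θ ← -15° -85° = -100°
rotate_crank_by(+30°): θ ← -100° +30° = -70°
crank pin P = (r cos θ, r sin θ) = (9.576564, -26.311393)
h = r sin θ − e = -26.311393 − 16 = -42.311393
x = r cos θ + √(L² − h²) = 9.576564 + √(51984.0 − 1790.2540) = 9.576564 + 224.039608 = 233.616172

233.6162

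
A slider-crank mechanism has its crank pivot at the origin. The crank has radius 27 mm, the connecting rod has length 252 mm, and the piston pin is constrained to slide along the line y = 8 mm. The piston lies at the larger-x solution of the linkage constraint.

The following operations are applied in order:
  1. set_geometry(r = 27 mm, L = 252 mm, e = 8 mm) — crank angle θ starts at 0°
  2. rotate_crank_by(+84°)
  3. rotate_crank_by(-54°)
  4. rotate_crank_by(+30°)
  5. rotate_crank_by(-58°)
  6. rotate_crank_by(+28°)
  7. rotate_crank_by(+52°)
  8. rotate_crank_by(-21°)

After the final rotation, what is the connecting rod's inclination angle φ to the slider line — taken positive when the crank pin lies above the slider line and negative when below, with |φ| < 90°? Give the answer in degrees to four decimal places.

3.5525

set_geometry: r = 27 mm, L = 252 mm, e = 8 mm; θ ← 0°
rotate_crank_by(+84°): θ ← 0° +84° = 84°
rotate_crank_by(-54°): θ ← 84° -54° = 30°
rotate_crank_by(+30°): θ ← 30° +30° = 60°
rotate_crank_by(-58°): θ ← 60° -58° = 2°
rotate_crank_by(+28°): θ ← 2° +28° = 30°
rotate_crank_by(+52°): θ ← 30° +52° = 82°
rotate_crank_by(-21°): θ ← 82° -21° = 61°
crank pin P = (r cos θ, r sin θ) = (13.089860, 23.614732)
h = r sin θ − e = 23.614732 − 8 = 15.614732
sin φ = h / L = 15.614732 / 252 = 0.06196322
φ = arcsin(0.06196322) = 3.552507°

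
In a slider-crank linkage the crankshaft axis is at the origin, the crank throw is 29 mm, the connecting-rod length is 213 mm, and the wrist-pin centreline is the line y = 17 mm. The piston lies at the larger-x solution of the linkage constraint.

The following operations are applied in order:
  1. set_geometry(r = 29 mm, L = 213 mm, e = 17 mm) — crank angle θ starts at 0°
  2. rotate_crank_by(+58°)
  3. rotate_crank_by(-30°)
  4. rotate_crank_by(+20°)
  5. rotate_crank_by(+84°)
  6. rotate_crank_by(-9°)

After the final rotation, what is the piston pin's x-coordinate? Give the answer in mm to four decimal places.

197.0796

set_geometry: r = 29 mm, L = 213 mm, e = 17 mm; θ ← 0°
rotate_crank_by(+58°): θ ← 0° +58° = 58°
rotate_crank_by(-30°): θ ← 58° -30° = 28°
rotate_crank_by(+20°): θ ← 28° +20° = 48°
rotate_crank_by(+84°): θ ← 48° +84° = 132°
rotate_crank_by(-9°): θ ← 132° -9° = 123°
crank pin P = (r cos θ, r sin θ) = (-15.794532, 24.321446)
h = r sin θ − e = 24.321446 − 17 = 7.321446
x = r cos θ + √(L² − h²) = -15.794532 + √(45369.0 − 53.6036) = -15.794532 + 212.874133 = 197.079601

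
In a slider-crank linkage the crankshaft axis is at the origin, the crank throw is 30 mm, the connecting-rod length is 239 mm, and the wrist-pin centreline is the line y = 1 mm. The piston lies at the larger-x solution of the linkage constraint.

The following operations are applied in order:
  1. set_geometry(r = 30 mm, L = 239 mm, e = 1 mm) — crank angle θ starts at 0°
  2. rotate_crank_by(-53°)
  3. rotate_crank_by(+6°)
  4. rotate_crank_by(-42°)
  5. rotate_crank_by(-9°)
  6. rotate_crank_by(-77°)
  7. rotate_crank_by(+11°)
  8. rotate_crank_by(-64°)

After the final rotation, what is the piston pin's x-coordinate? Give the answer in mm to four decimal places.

set_geometry: r = 30 mm, L = 239 mm, e = 1 mm; θ ← 0°
rotate_crank_by(-53°): θ ← 0° -53° = -53°
rotate_crank_by(+6°): θ ← -53° +6° = -47°
rotate_crank_by(-42°): θ ← -47° -42° = -89°
rotate_crank_by(-9°): θ ← -89° -9° = -98°
rotate_crank_by(-77°): θ ← -98° -77° = -175°
rotate_crank_by(+11°): θ ← -175° +11° = -164°
rotate_crank_by(-64°): θ ← -164° -64° = -228°
crank pin P = (r cos θ, r sin θ) = (-20.073918, 22.294345)
h = r sin θ − e = 22.294345 − 1 = 21.294345
x = r cos θ + √(L² − h²) = -20.073918 + √(57121.0 − 453.4491) = -20.073918 + 238.049471 = 217.975553

217.9756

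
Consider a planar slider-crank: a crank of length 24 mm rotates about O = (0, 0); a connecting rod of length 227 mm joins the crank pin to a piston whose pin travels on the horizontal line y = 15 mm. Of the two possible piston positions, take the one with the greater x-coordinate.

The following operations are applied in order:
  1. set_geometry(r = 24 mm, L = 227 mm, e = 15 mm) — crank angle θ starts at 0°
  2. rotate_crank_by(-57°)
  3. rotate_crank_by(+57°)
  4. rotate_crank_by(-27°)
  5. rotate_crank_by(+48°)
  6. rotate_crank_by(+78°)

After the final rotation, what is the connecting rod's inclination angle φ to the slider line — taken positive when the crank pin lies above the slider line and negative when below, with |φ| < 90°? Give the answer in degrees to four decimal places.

set_geometry: r = 24 mm, L = 227 mm, e = 15 mm; θ ← 0°
rotate_crank_by(-57°): θ ← 0° -57° = -57°
rotate_crank_by(+57°): θ ← -57° +57° = 0°
rotate_crank_by(-27°): θ ← 0° -27° = -27°
rotate_crank_by(+48°): θ ← -27° +48° = 21°
rotate_crank_by(+78°): θ ← 21° +78° = 99°
crank pin P = (r cos θ, r sin θ) = (-3.754427, 23.704520)
h = r sin θ − e = 23.704520 − 15 = 8.704520
sin φ = h / L = 8.704520 / 227 = 0.03834590
φ = arcsin(0.03834590) = 2.197597°

2.1976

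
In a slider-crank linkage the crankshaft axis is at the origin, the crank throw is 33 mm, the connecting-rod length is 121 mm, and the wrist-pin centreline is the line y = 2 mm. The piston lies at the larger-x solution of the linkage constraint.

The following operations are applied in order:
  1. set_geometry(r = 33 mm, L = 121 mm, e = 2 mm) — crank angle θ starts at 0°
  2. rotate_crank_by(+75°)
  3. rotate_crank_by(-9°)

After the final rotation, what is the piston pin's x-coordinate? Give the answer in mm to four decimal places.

131.1030

set_geometry: r = 33 mm, L = 121 mm, e = 2 mm; θ ← 0°
rotate_crank_by(+75°): θ ← 0° +75° = 75°
rotate_crank_by(-9°): θ ← 75° -9° = 66°
crank pin P = (r cos θ, r sin θ) = (13.422309, 30.147000)
h = r sin θ − e = 30.147000 − 2 = 28.147000
x = r cos θ + √(L² − h²) = 13.422309 + √(14641.0 − 792.2536) = 13.422309 + 117.680697 = 131.103006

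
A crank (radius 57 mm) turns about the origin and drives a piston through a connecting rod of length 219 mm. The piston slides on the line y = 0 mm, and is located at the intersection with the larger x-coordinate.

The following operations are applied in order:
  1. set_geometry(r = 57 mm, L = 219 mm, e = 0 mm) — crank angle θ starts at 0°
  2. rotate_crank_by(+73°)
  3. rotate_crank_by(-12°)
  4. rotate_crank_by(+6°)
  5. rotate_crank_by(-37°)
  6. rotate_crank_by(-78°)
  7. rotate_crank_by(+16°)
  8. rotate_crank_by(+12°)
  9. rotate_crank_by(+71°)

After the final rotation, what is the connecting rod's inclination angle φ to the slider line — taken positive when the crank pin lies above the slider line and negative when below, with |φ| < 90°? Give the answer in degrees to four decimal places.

11.6698

set_geometry: r = 57 mm, L = 219 mm, e = 0 mm; θ ← 0°
rotate_crank_by(+73°): θ ← 0° +73° = 73°
rotate_crank_by(-12°): θ ← 73° -12° = 61°
rotate_crank_by(+6°): θ ← 61° +6° = 67°
rotate_crank_by(-37°): θ ← 67° -37° = 30°
rotate_crank_by(-78°): θ ← 30° -78° = -48°
rotate_crank_by(+16°): θ ← -48° +16° = -32°
rotate_crank_by(+12°): θ ← -32° +12° = -20°
rotate_crank_by(+71°): θ ← -20° +71° = 51°
crank pin P = (r cos θ, r sin θ) = (35.871262, 44.297320)
h = r sin θ − e = 44.297320 − 0 = 44.297320
sin φ = h / L = 44.297320 / 219 = 0.20227087
φ = arcsin(0.20227087) = 11.669785°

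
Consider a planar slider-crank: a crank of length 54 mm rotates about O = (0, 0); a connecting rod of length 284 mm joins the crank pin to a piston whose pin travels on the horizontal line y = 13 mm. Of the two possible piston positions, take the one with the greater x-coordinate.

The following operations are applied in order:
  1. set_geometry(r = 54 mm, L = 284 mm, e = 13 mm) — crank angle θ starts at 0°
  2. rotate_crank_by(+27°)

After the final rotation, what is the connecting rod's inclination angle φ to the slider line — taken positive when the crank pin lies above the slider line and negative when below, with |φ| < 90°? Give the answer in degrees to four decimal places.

set_geometry: r = 54 mm, L = 284 mm, e = 13 mm; θ ← 0°
rotate_crank_by(+27°): θ ← 0° +27° = 27°
crank pin P = (r cos θ, r sin θ) = (48.114352, 24.515487)
h = r sin θ − e = 24.515487 − 13 = 11.515487
sin φ = h / L = 11.515487 / 284 = 0.04054749
φ = arcsin(0.04054749) = 2.323837°

2.3238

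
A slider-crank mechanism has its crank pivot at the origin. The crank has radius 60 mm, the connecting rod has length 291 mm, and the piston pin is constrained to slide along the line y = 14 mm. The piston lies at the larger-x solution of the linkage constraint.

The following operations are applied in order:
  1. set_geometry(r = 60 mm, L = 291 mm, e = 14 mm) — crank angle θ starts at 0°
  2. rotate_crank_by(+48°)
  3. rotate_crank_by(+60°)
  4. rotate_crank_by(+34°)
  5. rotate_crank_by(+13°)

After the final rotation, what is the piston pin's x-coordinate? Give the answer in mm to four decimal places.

set_geometry: r = 60 mm, L = 291 mm, e = 14 mm; θ ← 0°
rotate_crank_by(+48°): θ ← 0° +48° = 48°
rotate_crank_by(+60°): θ ← 48° +60° = 108°
rotate_crank_by(+34°): θ ← 108° +34° = 142°
rotate_crank_by(+13°): θ ← 142° +13° = 155°
crank pin P = (r cos θ, r sin θ) = (-54.378467, 25.357096)
h = r sin θ − e = 25.357096 − 14 = 11.357096
x = r cos θ + √(L² − h²) = -54.378467 + √(84681.0 − 128.9836) = -54.378467 + 290.778294 = 236.399827

236.3998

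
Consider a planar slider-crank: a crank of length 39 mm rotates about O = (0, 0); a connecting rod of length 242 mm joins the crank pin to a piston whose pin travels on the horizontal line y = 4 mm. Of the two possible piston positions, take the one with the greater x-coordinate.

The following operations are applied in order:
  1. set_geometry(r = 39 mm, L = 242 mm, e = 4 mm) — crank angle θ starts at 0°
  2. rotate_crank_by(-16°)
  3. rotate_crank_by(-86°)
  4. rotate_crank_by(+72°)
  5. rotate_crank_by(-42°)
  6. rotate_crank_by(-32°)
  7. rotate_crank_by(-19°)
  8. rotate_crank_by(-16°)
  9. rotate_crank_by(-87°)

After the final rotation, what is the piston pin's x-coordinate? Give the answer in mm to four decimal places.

set_geometry: r = 39 mm, L = 242 mm, e = 4 mm; θ ← 0°
rotate_crank_by(-16°): θ ← 0° -16° = -16°
rotate_crank_by(-86°): θ ← -16° -86° = -102°
rotate_crank_by(+72°): θ ← -102° +72° = -30°
rotate_crank_by(-42°): θ ← -30° -42° = -72°
rotate_crank_by(-32°): θ ← -72° -32° = -104°
rotate_crank_by(-19°): θ ← -104° -19° = -123°
rotate_crank_by(-16°): θ ← -123° -16° = -139°
rotate_crank_by(-87°): θ ← -139° -87° = -226°
crank pin P = (r cos θ, r sin θ) = (-27.091676, 28.054252)
h = r sin θ − e = 28.054252 − 4 = 24.054252
x = r cos θ + √(L² − h²) = -27.091676 + √(58564.0 − 578.6070) = -27.091676 + 240.801563 = 213.709887

213.7099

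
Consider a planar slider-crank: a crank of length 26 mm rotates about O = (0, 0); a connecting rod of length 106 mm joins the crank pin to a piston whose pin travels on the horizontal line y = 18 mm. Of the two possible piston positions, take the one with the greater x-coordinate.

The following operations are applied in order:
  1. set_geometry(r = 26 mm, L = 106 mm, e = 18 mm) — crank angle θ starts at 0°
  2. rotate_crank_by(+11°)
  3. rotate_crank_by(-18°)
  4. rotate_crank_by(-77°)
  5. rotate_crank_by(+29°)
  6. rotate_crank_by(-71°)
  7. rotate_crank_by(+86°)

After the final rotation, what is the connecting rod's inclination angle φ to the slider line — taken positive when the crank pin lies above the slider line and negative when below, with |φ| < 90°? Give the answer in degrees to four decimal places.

set_geometry: r = 26 mm, L = 106 mm, e = 18 mm; θ ← 0°
rotate_crank_by(+11°): θ ← 0° +11° = 11°
rotate_crank_by(-18°): θ ← 11° -18° = -7°
rotate_crank_by(-77°): θ ← -7° -77° = -84°
rotate_crank_by(+29°): θ ← -84° +29° = -55°
rotate_crank_by(-71°): θ ← -55° -71° = -126°
rotate_crank_by(+86°): θ ← -126° +86° = -40°
crank pin P = (r cos θ, r sin θ) = (19.917156, -16.712478)
h = r sin θ − e = -16.712478 − 18 = -34.712478
sin φ = h / L = -34.712478 / 106 = -0.32747621
φ = arcsin(-0.32747621) = -19.115663°

-19.1157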